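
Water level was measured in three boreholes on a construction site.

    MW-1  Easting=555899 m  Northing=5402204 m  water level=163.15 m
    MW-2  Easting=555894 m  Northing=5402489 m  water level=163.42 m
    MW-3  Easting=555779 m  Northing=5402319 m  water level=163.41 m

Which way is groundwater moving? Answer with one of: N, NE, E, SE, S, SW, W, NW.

SE

Taking MW-1 as reference: MW-2−MW-1 = (-5, 285, +0.27); MW-3−MW-1 = (-120, 115, +0.26).
Determinant of the coordinate differences = (-5)·115 − (-120)·285 = 33625.
∂h/∂x = [(+0.27)·115 − (+0.26)·285] / 33625 = -0.001280
∂h/∂y = [(-5)·(+0.26) − (-120)·(+0.27)] / 33625 = +0.0009249
Flow = −∇h = (+0.001280 east, -0.0009249 north), which points southeast.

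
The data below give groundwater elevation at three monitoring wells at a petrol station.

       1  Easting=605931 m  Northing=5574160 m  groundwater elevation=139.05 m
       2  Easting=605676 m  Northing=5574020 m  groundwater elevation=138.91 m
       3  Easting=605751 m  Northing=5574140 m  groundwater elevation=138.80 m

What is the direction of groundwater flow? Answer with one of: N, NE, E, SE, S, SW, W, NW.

With h = a·x + b·y + c and 1 as origin, the differences give:
  (-255)·a + (-140)·b = -0.14
  (-180)·a + (-20)·b = -0.25
Eliminate b (×(-20) and ×(-140), subtract): -20100·a = -32.200 → a = ∂h/∂x = +0.001602
Back-substitute: b = ∂h/∂y = -0.001918.
Flow = −∇h = (-0.001602 east, +0.001918 north), which points northwest.

NW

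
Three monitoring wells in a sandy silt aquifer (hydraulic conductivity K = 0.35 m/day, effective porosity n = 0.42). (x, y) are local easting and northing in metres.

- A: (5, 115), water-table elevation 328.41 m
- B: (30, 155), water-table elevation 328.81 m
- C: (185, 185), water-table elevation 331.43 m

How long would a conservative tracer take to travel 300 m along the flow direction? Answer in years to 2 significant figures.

Taking A as reference: B−A = (25, 40, +0.40); C−A = (180, 70, +3.02).
Solve a·Δx + b·Δy = Δh: det = 25·70 − 180·40 = -5450.
∂h/∂x = [(+0.40)·70 − (+3.02)·40] / -5450 = +0.01703
∂h/∂y = [25·(+3.02) − 180·(+0.40)] / -5450 = -0.0006422
|∇h| = √(0.01703² + -0.0006422²) = 0.01704
Seepage velocity v = K·i/n = 0.35 × 0.01704 / 0.42 = 0.0142 m/day.
t = 300 / 0.0142 = 2.113e+04 days = 57.9 years.

58 years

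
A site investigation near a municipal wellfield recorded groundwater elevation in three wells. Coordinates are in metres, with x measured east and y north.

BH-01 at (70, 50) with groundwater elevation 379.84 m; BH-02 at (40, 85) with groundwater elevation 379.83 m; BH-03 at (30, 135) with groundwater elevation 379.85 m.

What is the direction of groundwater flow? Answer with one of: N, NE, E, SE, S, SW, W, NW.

SW

Differences from BH-01: to BH-02 (Δx, Δy, Δh) = (-30, 35, -0.01); to BH-03 = (-40, 85, +0.01).
Determinant of the coordinate differences = (-30)·85 − (-40)·35 = -1150.
∂h/∂x = [(-0.01)·85 − (+0.01)·35] / -1150 = +0.001043
∂h/∂y = [(-30)·(+0.01) − (-40)·(-0.01)] / -1150 = +0.0006087
Flow = −∇h = (-0.001043 east, -0.0006087 north), which points southwest.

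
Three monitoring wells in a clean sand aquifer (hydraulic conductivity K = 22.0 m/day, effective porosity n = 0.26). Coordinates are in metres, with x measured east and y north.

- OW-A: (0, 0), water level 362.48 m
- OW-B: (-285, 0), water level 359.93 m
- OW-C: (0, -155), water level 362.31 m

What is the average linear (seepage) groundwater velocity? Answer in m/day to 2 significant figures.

∂h/∂x = (359.93 − 362.48) / (-285 − 0) = +0.008947
∂h/∂y = (362.31 − 362.48) / (-155 − 0) = +0.001097
|∇h| = √(0.008947² + 0.001097²) = 0.009014
Seepage velocity v = K·i/n = 22.0 × 0.009014 / 0.26 = 0.7627 m/day.

0.76 m/day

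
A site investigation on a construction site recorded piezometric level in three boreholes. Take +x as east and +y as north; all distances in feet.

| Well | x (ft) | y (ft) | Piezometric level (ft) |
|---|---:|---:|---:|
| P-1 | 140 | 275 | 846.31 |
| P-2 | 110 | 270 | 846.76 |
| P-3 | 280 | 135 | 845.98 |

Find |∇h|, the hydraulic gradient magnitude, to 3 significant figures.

0.0171

With h = a·x + b·y + c and P-1 as origin, the differences give:
  (-30)·a + (-5)·b = +0.45
  140·a + (-140)·b = -0.33
Eliminate b (×(-140) and ×(-5), subtract): 4900·a = -64.650 → a = ∂h/∂x = -0.01319
Back-substitute: b = ∂h/∂y = -0.01084.
|∇h| = √(-0.01319² + -0.01084²) = 0.01707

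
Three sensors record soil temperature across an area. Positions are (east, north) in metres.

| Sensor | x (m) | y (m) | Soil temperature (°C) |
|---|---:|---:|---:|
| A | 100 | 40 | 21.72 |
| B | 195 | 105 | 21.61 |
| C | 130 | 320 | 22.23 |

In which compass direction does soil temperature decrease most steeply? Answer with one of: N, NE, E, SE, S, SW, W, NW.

With T = a·x + b·y + c and A as origin, the differences give:
  95·a + 65·b = -0.11
  30·a + 280·b = +0.51
Eliminate b (×280 and ×65, subtract): 24650·a = -63.950 → a = ∂T/∂x = -0.002594
Back-substitute: b = ∂T/∂y = +0.002099.
Steepest decrease is along −∇f = (+0.002594 E, -0.002099 N) → southeast.

SE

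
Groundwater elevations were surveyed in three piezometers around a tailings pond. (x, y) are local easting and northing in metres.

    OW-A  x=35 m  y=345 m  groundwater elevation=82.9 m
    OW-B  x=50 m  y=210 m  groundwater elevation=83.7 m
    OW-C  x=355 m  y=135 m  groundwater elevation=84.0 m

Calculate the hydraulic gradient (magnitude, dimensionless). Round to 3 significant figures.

0.00600

Taking OW-A as reference: OW-B−OW-A = (15, -135, +0.8); OW-C−OW-A = (320, -210, +1.1).
Determinant of the coordinate differences = 15·(-210) − 320·(-135) = 40050.
∂h/∂x = [(+0.8)·(-210) − (+1.1)·(-135)] / 40050 = -0.0004869
∂h/∂y = [15·(+1.1) − 320·(+0.8)] / 40050 = -0.005980
|∇h| = √(-0.0004869² + -0.005980²) = 0.006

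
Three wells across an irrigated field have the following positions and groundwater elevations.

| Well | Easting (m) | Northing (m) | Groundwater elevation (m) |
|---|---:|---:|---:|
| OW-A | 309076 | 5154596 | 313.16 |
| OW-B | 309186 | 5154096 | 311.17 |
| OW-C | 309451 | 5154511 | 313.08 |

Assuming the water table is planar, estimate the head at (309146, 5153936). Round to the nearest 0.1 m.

With h = a·x + b·y + c and OW-A as origin, the differences give:
  110·a + (-500)·b = -1.99
  375·a + (-85)·b = -0.08
Eliminate b (×(-85) and ×(-500), subtract): 178150·a = 129.150 → a = ∂h/∂x = +0.0007250
Back-substitute: b = ∂h/∂y = +0.004139.
h(309146, 5153936) = 313.16 + (+0.0007250)·(70) + (+0.004139)·(-660) = 313.16 +0.051 -2.732 = 310.479 m.

310.5 m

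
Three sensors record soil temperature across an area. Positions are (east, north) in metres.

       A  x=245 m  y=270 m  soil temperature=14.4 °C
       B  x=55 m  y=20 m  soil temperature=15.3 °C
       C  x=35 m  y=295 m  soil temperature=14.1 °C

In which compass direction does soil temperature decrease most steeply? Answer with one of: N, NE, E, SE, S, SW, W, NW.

N

Differences from A: to B (Δx, Δy, Δh) = (-190, -250, +0.9); to C = (-210, 25, -0.3).
Solve a·Δx + b·Δy = ΔT: det = (-190)·25 − (-210)·(-250) = -57250.
∂T/∂x = [(+0.9)·25 − (-0.3)·(-250)] / -57250 = +0.0009170
∂T/∂y = [(-190)·(-0.3) − (-210)·(+0.9)] / -57250 = -0.004297
Steepest decrease is along −∇f = (-0.0009170 E, +0.004297 N) → north.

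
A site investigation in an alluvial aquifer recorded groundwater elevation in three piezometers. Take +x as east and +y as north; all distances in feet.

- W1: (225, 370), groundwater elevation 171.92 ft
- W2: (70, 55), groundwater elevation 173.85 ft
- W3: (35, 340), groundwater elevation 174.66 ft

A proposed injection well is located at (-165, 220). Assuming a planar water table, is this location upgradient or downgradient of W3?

Differences from W1: to W2 (Δx, Δy, Δh) = (-155, -315, +1.93); to W3 = (-190, -30, +2.74).
Determinant of the coordinate differences = (-155)·(-30) − (-190)·(-315) = -55200.
∂h/∂x = [(+1.93)·(-30) − (+2.74)·(-315)] / -55200 = -0.01459
∂h/∂y = [(-155)·(+2.74) − (-190)·(+1.93)] / -55200 = +0.001051
Head at (-165, 220) = 171.92 + (-0.01459)·(-390) + (+0.001051)·(-150) = 177.45 ft.
That is higher than the 174.66 ft at W3, so the point is upgradient.

upgradient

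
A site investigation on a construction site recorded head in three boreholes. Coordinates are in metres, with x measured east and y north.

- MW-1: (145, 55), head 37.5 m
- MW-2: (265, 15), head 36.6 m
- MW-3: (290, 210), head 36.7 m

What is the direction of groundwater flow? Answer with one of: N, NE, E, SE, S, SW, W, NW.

E

Taking MW-1 as reference: MW-2−MW-1 = (120, -40, -0.9); MW-3−MW-1 = (145, 155, -0.8).
Determinant of the coordinate differences = 120·155 − 145·(-40) = 24400.
∂h/∂x = [(-0.9)·155 − (-0.8)·(-40)] / 24400 = -0.007029
∂h/∂y = [120·(-0.8) − 145·(-0.9)] / 24400 = +0.001414
Flow = −∇h = (+0.007029 east, -0.001414 north), which points east.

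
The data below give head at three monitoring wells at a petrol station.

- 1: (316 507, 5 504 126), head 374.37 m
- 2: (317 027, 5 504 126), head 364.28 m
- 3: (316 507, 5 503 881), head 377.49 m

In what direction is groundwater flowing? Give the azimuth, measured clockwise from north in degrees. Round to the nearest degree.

057°

∂h/∂x = (364.28 − 374.37) / (317027 − 316507) = -0.01940
∂h/∂y = (377.49 − 374.37) / (5503881 − 5504126) = -0.01273
Flow direction (−∇h) has components (+0.01940 E, +0.01273 N).
Azimuth = atan2(E, N) = atan2(+0.01940, +0.01273) = 56.7° ≈ 057°.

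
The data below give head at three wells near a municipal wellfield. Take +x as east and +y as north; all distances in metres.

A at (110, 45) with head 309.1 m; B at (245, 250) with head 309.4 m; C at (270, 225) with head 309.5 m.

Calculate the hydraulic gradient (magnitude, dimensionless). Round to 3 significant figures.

With h = a·x + b·y + c and A as origin, the differences give:
  135·a + 205·b = +0.3
  160·a + 180·b = +0.4
Eliminate b (×180 and ×205, subtract): -8500·a = -28.00 → a = ∂h/∂x = +0.003294
Back-substitute: b = ∂h/∂y = -0.0007059.
|∇h| = √(0.003294² + -0.0007059²) = 0.003369

0.00337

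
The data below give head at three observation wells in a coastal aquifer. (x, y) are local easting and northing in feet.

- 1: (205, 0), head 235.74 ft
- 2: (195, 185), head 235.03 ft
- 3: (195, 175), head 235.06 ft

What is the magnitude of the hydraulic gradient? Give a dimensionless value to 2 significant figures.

0.016

With h = a·x + b·y + c and 1 as origin, the differences give:
  (-10)·a + 185·b = -0.71
  (-10)·a + 175·b = -0.68
Eliminate b (×175 and ×185, subtract): 100·a = 1.550 → a = ∂h/∂x = +0.01550
Back-substitute: b = ∂h/∂y = -0.003000.
|∇h| = √(0.01550² + -0.003000²) = 0.01579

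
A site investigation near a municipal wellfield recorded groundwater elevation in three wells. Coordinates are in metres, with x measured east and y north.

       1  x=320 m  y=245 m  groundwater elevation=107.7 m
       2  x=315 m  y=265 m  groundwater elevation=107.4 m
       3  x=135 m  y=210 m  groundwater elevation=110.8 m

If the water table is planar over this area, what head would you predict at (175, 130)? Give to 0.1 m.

With h = a·x + b·y + c and 1 as origin, the differences give:
  (-5)·a + 20·b = -0.3
  (-185)·a + (-35)·b = +3.1
Eliminate b (×(-35) and ×20, subtract): 3875·a = -51.50 → a = ∂h/∂x = -0.01329
Back-substitute: b = ∂h/∂y = -0.01832.
h(175, 130) = 107.7 + (-0.01329)·(-145) + (-0.01832)·(-115) = 107.7 +1.927 +2.107 = 111.734 m.

111.7 m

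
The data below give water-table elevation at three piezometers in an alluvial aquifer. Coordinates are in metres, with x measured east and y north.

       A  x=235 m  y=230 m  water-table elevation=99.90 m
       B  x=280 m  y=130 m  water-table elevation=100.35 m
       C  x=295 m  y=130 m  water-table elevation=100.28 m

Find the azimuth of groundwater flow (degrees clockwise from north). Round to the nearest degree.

Taking A as reference: B−A = (45, -100, +0.45); C−A = (60, -100, +0.38).
Solve a·Δx + b·Δy = Δh: det = 45·(-100) − 60·(-100) = 1500.
∂h/∂x = [(+0.45)·(-100) − (+0.38)·(-100)] / 1500 = -0.004667
∂h/∂y = [45·(+0.38) − 60·(+0.45)] / 1500 = -0.006600
Flow direction (−∇h) has components (+0.004667 E, +0.006600 N).
Azimuth = atan2(E, N) = atan2(+0.004667, +0.006600) = 35.3° ≈ 035°.

035°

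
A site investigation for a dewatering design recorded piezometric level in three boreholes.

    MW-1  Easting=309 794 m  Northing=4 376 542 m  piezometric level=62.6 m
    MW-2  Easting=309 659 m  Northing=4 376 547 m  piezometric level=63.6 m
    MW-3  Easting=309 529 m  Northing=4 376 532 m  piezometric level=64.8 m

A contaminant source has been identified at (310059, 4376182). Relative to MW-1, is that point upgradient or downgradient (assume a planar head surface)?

upgradient

Three-point gradient (reference MW-1): Δ to MW-2 = (-135, 5, +1.0), Δ to MW-3 = (-265, -10, +2.2).
∂h/∂x = -0.007850, ∂h/∂y = -0.01196 (det = 2675).
Head at (310059, 4376182) = 62.6 + (-0.007850)·(265) + (-0.01196)·(-360) = 64.83 m.
That is higher than the 62.6 m at MW-1, so the point is upgradient.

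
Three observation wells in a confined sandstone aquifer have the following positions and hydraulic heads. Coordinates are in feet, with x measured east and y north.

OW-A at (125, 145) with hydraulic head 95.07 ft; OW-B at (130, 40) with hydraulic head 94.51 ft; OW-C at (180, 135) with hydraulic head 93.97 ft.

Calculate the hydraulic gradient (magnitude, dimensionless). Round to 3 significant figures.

Taking OW-A as reference: OW-B−OW-A = (5, -105, -0.56); OW-C−OW-A = (55, -10, -1.10).
Determinant of the coordinate differences = 5·(-10) − 55·(-105) = 5725.
∂h/∂x = [(-0.56)·(-10) − (-1.10)·(-105)] / 5725 = -0.01920
∂h/∂y = [5·(-1.10) − 55·(-0.56)] / 5725 = +0.004419
|∇h| = √(-0.01920² + 0.004419²) = 0.0197

0.0197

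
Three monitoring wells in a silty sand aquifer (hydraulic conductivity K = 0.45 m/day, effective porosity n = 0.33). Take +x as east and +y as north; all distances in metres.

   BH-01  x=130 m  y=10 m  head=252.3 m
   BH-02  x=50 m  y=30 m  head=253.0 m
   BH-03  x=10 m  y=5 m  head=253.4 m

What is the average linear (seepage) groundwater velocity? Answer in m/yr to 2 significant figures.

4.6 m/yr

Three-point gradient (reference BH-01): Δ to BH-02 = (-80, 20, +0.7), Δ to BH-03 = (-120, -5, +1.1).
∂h/∂x = -0.009107, ∂h/∂y = -0.001429 (det = 2800).
|∇h| = √(-0.009107² + -0.001429²) = 0.009218
Seepage velocity v = K·i/n = 0.45 × 0.009218 / 0.33 = 0.01257 m/day = 4.591 m/yr.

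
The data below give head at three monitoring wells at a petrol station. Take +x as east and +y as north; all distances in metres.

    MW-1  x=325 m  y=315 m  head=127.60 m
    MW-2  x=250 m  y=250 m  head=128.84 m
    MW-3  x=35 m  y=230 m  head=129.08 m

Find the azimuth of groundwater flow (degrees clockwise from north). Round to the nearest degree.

358°

Three-point gradient (reference MW-1): Δ to MW-2 = (-75, -65, +1.24), Δ to MW-3 = (-290, -85, +1.48).
∂h/∂x = +0.0007375, ∂h/∂y = -0.01993 (det = -12475).
Flow direction (−∇h) has components (-0.0007375 E, +0.01993 N).
Azimuth = atan2(E, N) = atan2(-0.0007375, +0.01993) = 357.9° ≈ 358°.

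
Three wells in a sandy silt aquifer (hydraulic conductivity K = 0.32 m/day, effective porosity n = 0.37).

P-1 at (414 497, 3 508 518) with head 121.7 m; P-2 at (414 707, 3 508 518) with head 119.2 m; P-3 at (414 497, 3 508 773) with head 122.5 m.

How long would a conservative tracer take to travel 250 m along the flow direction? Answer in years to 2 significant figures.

∂h/∂x = (119.2 − 121.7) / (414707 − 414497) = -0.01190
∂h/∂y = (122.5 − 121.7) / (3508773 − 3508518) = +0.003137
|∇h| = √(-0.01190² + 0.003137²) = 0.01231
Seepage velocity v = K·i/n = 0.32 × 0.01231 / 0.37 = 0.01065 m/day.
t = 250 / 0.01065 = 2.347e+04 days = 64.3 years.

64 years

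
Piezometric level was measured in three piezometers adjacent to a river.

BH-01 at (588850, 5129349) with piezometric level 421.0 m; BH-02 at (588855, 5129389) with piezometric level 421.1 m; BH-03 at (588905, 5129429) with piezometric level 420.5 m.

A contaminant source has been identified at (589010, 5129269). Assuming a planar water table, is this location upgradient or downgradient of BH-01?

downgradient

Three-point gradient (reference BH-01): Δ to BH-02 = (5, 40, +0.1), Δ to BH-03 = (55, 80, -0.5).
∂h/∂x = -0.01556, ∂h/∂y = +0.004444 (det = -1800).
Head at (589010, 5129269) = 421.0 + (-0.01556)·(160) + (+0.004444)·(-80) = 418.16 m.
That is lower than the 421.0 m at BH-01, so the point is downgradient.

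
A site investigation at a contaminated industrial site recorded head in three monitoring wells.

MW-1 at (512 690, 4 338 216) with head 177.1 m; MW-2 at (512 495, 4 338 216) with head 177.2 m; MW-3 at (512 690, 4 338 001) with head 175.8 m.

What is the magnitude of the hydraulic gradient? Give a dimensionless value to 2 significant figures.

0.0061

∂h/∂x = (177.2 − 177.1) / (512495 − 512690) = -0.0005128
∂h/∂y = (175.8 − 177.1) / (4338001 − 4338216) = +0.006047
|∇h| = √(-0.0005128² + 0.006047²) = 0.006069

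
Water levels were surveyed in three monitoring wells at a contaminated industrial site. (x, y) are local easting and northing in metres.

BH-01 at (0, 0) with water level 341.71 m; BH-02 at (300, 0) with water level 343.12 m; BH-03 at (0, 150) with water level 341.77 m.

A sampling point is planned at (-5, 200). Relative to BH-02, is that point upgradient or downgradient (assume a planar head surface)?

∂h/∂x = (343.12 − 341.71) / (300 − 0) = +0.004700
∂h/∂y = (341.77 − 341.71) / (150 − 0) = +0.0004000
Head at (-5, 200) = 341.71 + (+0.004700)·(-5) + (+0.0004000)·(200) = 341.77 m.
That is lower than the 343.12 m at BH-02, so the point is downgradient.

downgradient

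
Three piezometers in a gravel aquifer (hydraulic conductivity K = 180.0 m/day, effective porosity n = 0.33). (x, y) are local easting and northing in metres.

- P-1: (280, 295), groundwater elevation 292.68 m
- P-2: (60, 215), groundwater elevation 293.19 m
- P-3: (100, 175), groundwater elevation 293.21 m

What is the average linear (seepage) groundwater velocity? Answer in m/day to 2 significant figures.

1.4 m/day

Taking P-1 as reference: P-2−P-1 = (-220, -80, +0.51); P-3−P-1 = (-180, -120, +0.53).
Solve a·Δx + b·Δy = Δh: det = (-220)·(-120) − (-180)·(-80) = 12000.
∂h/∂x = [(+0.51)·(-120) − (+0.53)·(-80)] / 12000 = -0.001567
∂h/∂y = [(-220)·(+0.53) − (-180)·(+0.51)] / 12000 = -0.002067
|∇h| = √(-0.001567² + -0.002067²) = 0.002594
Seepage velocity v = K·i/n = 180.0 × 0.002594 / 0.33 = 1.415 m/day.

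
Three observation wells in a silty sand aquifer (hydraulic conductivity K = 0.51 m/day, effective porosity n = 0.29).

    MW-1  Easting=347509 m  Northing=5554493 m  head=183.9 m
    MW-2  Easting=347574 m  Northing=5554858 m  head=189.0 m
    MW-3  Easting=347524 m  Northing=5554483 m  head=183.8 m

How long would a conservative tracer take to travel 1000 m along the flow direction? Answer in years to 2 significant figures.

Differences from MW-1: to MW-2 (Δx, Δy, Δh) = (65, 365, +5.1); to MW-3 = (15, -10, -0.1).
Determinant of the coordinate differences = 65·(-10) − 15·365 = -6125.
∂h/∂x = [(+5.1)·(-10) − (-0.1)·365] / -6125 = +0.002367
∂h/∂y = [65·(-0.1) − 15·(+5.1)] / -6125 = +0.01355
|∇h| = √(0.002367² + 0.01355²) = 0.01376
Seepage velocity v = K·i/n = 0.51 × 0.01376 / 0.29 = 0.0242 m/day.
t = 1000 / 0.0242 = 4.132e+04 days = 113 years.

110 years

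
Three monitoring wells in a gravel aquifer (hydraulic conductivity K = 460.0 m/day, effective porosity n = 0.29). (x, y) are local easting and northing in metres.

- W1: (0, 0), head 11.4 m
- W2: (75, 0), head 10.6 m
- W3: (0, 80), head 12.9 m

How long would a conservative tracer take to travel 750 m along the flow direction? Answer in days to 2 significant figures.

22 days

∂h/∂x = (10.6 − 11.4) / (75 − 0) = -0.01067
∂h/∂y = (12.9 − 11.4) / (80 − 0) = +0.01875
|∇h| = √(-0.01067² + 0.01875²) = 0.02157
Seepage velocity v = K·i/n = 460.0 × 0.02157 / 0.29 = 34.21 m/day.
t = 750 / 34.21 = 21.92 days.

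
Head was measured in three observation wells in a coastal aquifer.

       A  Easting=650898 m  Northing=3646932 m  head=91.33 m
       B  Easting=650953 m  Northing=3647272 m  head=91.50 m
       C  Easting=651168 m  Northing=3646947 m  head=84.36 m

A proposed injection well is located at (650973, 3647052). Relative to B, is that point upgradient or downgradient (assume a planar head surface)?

downgradient

With h = a·x + b·y + c and A as origin, the differences give:
  55·a + 340·b = +0.17
  270·a + 15·b = -6.97
Eliminate b (×15 and ×340, subtract): -90975·a = 2372.350 → a = ∂h/∂x = -0.02608
Back-substitute: b = ∂h/∂y = +0.004718.
Head at (650973, 3647052) = 91.33 + (-0.02608)·(75) + (+0.004718)·(120) = 89.94 m.
That is lower than the 91.50 m at B, so the point is downgradient.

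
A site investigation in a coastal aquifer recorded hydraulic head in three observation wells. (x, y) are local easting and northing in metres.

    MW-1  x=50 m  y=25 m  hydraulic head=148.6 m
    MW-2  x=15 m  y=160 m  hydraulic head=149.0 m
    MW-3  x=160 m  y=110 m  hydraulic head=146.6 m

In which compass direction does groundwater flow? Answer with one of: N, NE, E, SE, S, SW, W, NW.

E

Three-point gradient (reference MW-1): Δ to MW-2 = (-35, 135, +0.4), Δ to MW-3 = (110, 85, -2.0).
∂h/∂x = -0.01705, ∂h/∂y = -0.001459 (det = -17825).
Flow = −∇h = (+0.01705 east, +0.001459 north), which points east.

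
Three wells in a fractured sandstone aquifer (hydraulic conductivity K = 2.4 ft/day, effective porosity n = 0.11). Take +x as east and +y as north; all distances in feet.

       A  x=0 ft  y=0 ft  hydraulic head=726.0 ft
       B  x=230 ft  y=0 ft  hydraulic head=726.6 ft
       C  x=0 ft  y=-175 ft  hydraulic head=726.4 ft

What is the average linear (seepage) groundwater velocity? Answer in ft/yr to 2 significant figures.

28 ft/yr

∂h/∂x = (726.6 − 726.0) / (230 − 0) = +0.002609
∂h/∂y = (726.4 − 726.0) / (-175 − 0) = -0.002286
|∇h| = √(0.002609² + -0.002286²) = 0.003469
Seepage velocity v = K·i/n = 2.4 × 0.003469 / 0.11 = 0.07569 ft/day = 27.65 ft/yr.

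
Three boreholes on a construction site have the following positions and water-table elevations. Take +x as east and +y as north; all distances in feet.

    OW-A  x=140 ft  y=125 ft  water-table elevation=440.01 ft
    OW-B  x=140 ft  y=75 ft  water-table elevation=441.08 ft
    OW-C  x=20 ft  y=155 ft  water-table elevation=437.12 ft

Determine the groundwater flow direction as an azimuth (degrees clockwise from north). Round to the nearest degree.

Three-point gradient (reference OW-A): Δ to OW-B = (0, -50, +1.07), Δ to OW-C = (-120, 30, -2.89).
∂h/∂x = +0.01873, ∂h/∂y = -0.02140 (det = -6000).
Flow direction (−∇h) has components (-0.01873 E, +0.02140 N).
Azimuth = atan2(E, N) = atan2(-0.01873, +0.02140) = 318.8° ≈ 319°.

319°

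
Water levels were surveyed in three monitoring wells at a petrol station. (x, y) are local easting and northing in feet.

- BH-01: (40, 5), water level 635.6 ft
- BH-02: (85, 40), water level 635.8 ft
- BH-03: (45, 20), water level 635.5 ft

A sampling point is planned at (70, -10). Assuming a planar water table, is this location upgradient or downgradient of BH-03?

Taking BH-01 as reference: BH-02−BH-01 = (45, 35, +0.2); BH-03−BH-01 = (5, 15, -0.1).
Determinant of the coordinate differences = 45·15 − 5·35 = 500.
∂h/∂x = [(+0.2)·15 − (-0.1)·35] / 500 = +0.01300
∂h/∂y = [45·(-0.1) − 5·(+0.2)] / 500 = -0.01100
Head at (70, -10) = 635.6 + (+0.01300)·(30) + (-0.01100)·(-15) = 636.15 ft.
That is higher than the 635.5 ft at BH-03, so the point is upgradient.

upgradient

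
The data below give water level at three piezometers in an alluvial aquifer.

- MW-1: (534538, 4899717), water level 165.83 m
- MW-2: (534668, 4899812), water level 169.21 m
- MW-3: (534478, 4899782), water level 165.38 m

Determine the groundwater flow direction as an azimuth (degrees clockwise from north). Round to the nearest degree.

With h = a·x + b·y + c and MW-1 as origin, the differences give:
  130·a + 95·b = +3.38
  (-60)·a + 65·b = -0.45
Eliminate b (×65 and ×95, subtract): 14150·a = 262.450 → a = ∂h/∂x = +0.01855
Back-substitute: b = ∂h/∂y = +0.01020.
Flow direction (−∇h) has components (-0.01855 E, -0.01020 N).
Azimuth = atan2(E, N) = atan2(-0.01855, -0.01020) = 241.2° ≈ 241°.

241°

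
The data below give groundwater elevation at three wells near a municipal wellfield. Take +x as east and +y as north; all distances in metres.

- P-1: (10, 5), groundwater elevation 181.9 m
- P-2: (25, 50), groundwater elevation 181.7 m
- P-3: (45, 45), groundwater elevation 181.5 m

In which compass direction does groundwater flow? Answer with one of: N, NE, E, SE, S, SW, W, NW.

E

With h = a·x + b·y + c and P-1 as origin, the differences give:
  15·a + 45·b = -0.2
  35·a + 40·b = -0.4
Eliminate b (×40 and ×45, subtract): -975·a = 10.00 → a = ∂h/∂x = -0.01026
Back-substitute: b = ∂h/∂y = -0.001026.
Flow = −∇h = (+0.01026 east, +0.001026 north), which points east.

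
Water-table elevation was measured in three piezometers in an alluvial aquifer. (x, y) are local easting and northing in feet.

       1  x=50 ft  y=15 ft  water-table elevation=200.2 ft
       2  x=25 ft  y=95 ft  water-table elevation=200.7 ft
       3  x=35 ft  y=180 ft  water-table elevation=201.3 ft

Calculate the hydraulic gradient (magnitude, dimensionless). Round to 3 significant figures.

With h = a·x + b·y + c and 1 as origin, the differences give:
  (-25)·a + 80·b = +0.5
  (-15)·a + 165·b = +1.1
Eliminate b (×165 and ×80, subtract): -2925·a = -5.50 → a = ∂h/∂x = +0.001880
Back-substitute: b = ∂h/∂y = +0.006838.
|∇h| = √(0.001880² + 0.006838²) = 0.007092

0.00709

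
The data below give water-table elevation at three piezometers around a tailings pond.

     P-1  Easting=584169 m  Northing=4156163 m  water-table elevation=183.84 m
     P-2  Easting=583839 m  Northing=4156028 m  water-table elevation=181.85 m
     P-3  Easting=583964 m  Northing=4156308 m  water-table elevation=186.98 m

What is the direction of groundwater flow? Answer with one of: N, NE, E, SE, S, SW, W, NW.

S

Three-point gradient (reference P-1): Δ to P-2 = (-330, -135, -1.99), Δ to P-3 = (-205, 145, +3.14).
∂h/∂x = -0.001792, ∂h/∂y = +0.01912 (det = -75525).
Flow = −∇h = (+0.001792 east, -0.01912 north), which points south.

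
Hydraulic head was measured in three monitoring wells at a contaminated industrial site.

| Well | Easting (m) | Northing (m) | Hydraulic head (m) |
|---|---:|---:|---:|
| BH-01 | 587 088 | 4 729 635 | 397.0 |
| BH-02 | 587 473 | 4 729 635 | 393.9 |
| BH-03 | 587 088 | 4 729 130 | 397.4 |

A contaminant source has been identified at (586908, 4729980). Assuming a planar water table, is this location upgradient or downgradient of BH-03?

upgradient

∂h/∂x = (393.9 − 397.0) / (587473 − 587088) = -0.008052
∂h/∂y = (397.4 − 397.0) / (4729130 − 4729635) = -0.0007921
Head at (586908, 4729980) = 397.0 + (-0.008052)·(-180) + (-0.0007921)·(345) = 398.18 m.
That is higher than the 397.4 m at BH-03, so the point is upgradient.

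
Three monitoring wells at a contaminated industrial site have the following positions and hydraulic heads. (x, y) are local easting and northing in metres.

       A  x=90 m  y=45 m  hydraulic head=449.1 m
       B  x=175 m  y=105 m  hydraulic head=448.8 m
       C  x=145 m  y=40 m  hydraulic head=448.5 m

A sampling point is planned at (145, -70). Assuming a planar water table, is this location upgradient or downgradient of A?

downgradient

Taking A as reference: B−A = (85, 60, -0.3); C−A = (55, -5, -0.6).
Determinant of the coordinate differences = 85·(-5) − 55·60 = -3725.
∂h/∂x = [(-0.3)·(-5) − (-0.6)·60] / -3725 = -0.01007
∂h/∂y = [85·(-0.6) − 55·(-0.3)] / -3725 = +0.009262
Head at (145, -70) = 449.1 + (-0.01007)·(55) + (+0.009262)·(-115) = 447.48 m.
That is lower than the 449.1 m at A, so the point is downgradient.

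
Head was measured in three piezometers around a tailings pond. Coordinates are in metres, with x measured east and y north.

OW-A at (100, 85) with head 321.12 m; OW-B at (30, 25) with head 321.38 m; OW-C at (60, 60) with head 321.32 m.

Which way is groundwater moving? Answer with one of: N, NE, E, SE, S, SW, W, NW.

SE

Three-point gradient (reference OW-A): Δ to OW-B = (-70, -60, +0.26), Δ to OW-C = (-40, -25, +0.20).
∂h/∂x = -0.008462, ∂h/∂y = +0.005538 (det = -650).
Flow = −∇h = (+0.008462 east, -0.005538 north), which points southeast.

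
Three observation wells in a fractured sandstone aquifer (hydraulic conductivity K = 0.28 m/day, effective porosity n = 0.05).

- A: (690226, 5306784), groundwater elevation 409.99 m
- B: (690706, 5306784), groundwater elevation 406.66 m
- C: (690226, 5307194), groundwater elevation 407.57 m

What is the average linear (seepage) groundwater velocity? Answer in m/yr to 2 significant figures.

∂h/∂x = (406.66 − 409.99) / (690706 − 690226) = -0.006937
∂h/∂y = (407.57 − 409.99) / (5307194 − 5306784) = -0.005902
|∇h| = √(-0.006937² + -0.005902²) = 0.009108
Seepage velocity v = K·i/n = 0.28 × 0.009108 / 0.05 = 0.051 m/day = 18.63 m/yr.

19 m/yr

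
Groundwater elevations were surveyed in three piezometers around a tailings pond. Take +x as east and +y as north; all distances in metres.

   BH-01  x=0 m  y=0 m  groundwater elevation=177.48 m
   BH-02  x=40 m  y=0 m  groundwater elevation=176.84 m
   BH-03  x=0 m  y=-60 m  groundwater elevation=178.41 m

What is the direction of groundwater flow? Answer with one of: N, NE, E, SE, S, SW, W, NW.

∂h/∂x = (176.84 − 177.48) / (40 − 0) = -0.01600
∂h/∂y = (178.41 − 177.48) / (-60 − 0) = -0.01550
Flow = −∇h = (+0.01600 east, +0.01550 north), which points northeast.

NE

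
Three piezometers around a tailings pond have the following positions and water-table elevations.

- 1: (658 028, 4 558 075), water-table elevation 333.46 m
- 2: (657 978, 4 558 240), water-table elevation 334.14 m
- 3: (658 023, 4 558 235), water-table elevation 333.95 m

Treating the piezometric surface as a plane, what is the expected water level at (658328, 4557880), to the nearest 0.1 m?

331.7 m

With h = a·x + b·y + c and 1 as origin, the differences give:
  (-50)·a + 165·b = +0.68
  (-5)·a + 160·b = +0.49
Eliminate b (×160 and ×165, subtract): -7175·a = 27.950 → a = ∂h/∂x = -0.003895
Back-substitute: b = ∂h/∂y = +0.002941.
h(658328, 4557880) = 333.46 + (-0.003895)·(300) + (+0.002941)·(-195) = 333.46 -1.169 -0.573 = 331.718 m.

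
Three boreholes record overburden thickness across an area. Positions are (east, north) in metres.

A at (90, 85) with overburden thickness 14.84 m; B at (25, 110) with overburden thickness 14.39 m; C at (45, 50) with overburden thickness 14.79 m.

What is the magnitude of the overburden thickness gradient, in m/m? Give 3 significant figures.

Differences from A: to B (Δx, Δy, Δh) = (-65, 25, -0.45); to C = (-45, -35, -0.05).
Determinant of the coordinate differences = (-65)·(-35) − (-45)·25 = 3400.
∂d/∂x = [(-0.45)·(-35) − (-0.05)·25] / 3400 = +0.005000
∂d/∂y = [(-65)·(-0.05) − (-45)·(-0.45)] / 3400 = -0.005000
|∇f| = √(0.005000² + -0.005000²) = 0.007071 m/m

0.00707 m/m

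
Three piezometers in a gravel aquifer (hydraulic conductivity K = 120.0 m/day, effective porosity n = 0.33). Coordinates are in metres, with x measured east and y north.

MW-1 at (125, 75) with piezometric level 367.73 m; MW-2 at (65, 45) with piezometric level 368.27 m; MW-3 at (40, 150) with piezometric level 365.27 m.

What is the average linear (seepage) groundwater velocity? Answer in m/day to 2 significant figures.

With h = a·x + b·y + c and MW-1 as origin, the differences give:
  (-60)·a + (-30)·b = +0.54
  (-85)·a + 75·b = -2.46
Eliminate b (×75 and ×(-30), subtract): -7050·a = -33.300 → a = ∂h/∂x = +0.004723
Back-substitute: b = ∂h/∂y = -0.02745.
|∇h| = √(0.004723² + -0.02745²) = 0.02785
Seepage velocity v = K·i/n = 120.0 × 0.02785 / 0.33 = 10.13 m/day.

10 m/day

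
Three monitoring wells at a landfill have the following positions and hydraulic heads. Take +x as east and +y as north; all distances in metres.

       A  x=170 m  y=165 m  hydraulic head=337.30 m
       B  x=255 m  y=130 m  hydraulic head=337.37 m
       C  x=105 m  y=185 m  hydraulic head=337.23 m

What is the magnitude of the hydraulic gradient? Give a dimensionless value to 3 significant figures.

Taking A as reference: B−A = (85, -35, +0.07); C−A = (-65, 20, -0.07).
Solve a·Δx + b·Δy = Δh: det = 85·20 − (-65)·(-35) = -575.
∂h/∂x = [(+0.07)·20 − (-0.07)·(-35)] / -575 = +0.001826
∂h/∂y = [85·(-0.07) − (-65)·(+0.07)] / -575 = +0.002435
|∇h| = √(0.001826² + 0.002435²) = 0.003044

0.00304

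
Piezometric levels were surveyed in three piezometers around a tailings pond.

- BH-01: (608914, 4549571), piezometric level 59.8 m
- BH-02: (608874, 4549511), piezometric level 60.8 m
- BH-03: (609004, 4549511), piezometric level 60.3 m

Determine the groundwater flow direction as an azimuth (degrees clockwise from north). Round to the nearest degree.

015°

Differences from BH-01: to BH-02 (Δx, Δy, Δh) = (-40, -60, +1.0); to BH-03 = (90, -60, +0.5).
Determinant of the coordinate differences = (-40)·(-60) − 90·(-60) = 7800.
∂h/∂x = [(+1.0)·(-60) − (+0.5)·(-60)] / 7800 = -0.003846
∂h/∂y = [(-40)·(+0.5) − 90·(+1.0)] / 7800 = -0.01410
Flow direction (−∇h) has components (+0.003846 E, +0.01410 N).
Azimuth = atan2(E, N) = atan2(+0.003846, +0.01410) = 15.3° ≈ 015°.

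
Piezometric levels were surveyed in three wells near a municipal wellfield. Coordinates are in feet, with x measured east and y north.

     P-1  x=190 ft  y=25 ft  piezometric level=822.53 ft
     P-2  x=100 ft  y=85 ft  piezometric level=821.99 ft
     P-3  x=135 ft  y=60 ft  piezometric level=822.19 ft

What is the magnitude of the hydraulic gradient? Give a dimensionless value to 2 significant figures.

0.012

Differences from P-1: to P-2 (Δx, Δy, Δh) = (-90, 60, -0.54); to P-3 = (-55, 35, -0.34).
Determinant of the coordinate differences = (-90)·35 − (-55)·60 = 150.
∂h/∂x = [(-0.54)·35 − (-0.34)·60] / 150 = +0.010000
∂h/∂y = [(-90)·(-0.34) − (-55)·(-0.54)] / 150 = +0.006000
|∇h| = √(0.010000² + 0.006000²) = 0.01166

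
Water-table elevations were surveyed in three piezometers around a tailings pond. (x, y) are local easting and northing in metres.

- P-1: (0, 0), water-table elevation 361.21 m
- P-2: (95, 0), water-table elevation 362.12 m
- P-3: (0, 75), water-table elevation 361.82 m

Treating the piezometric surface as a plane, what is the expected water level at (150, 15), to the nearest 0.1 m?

362.8 m

∂h/∂x = (362.12 − 361.21) / (95 − 0) = +0.009579
∂h/∂y = (361.82 − 361.21) / (75 − 0) = +0.008133
h(150, 15) = 361.21 + (+0.009579)·(150) + (+0.008133)·(15) = 361.21 +1.437 +0.122 = 362.769 m.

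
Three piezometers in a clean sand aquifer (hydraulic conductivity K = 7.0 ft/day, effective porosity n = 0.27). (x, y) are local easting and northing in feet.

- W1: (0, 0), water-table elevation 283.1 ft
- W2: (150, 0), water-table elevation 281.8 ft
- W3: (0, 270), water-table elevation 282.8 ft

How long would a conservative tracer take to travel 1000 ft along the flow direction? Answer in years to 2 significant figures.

∂h/∂x = (281.8 − 283.1) / (150 − 0) = -0.008667
∂h/∂y = (282.8 − 283.1) / (270 − 0) = -0.001111
|∇h| = √(-0.008667² + -0.001111²) = 0.008738
Seepage velocity v = K·i/n = 7.0 × 0.008738 / 0.27 = 0.2265 ft/day.
t = 1000 / 0.2265 = 4415 days = 12.1 years.

12 years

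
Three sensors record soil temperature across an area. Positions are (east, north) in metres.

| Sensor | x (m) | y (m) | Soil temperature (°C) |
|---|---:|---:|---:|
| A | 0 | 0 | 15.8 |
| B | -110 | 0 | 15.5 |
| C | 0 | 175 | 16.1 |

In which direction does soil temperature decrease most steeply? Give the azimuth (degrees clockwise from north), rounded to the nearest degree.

238°

∂T/∂x = (15.5 − 15.8) / (-110 − 0) = +0.002727
∂T/∂y = (16.1 − 15.8) / (175 − 0) = +0.001714
Steepest decrease is along −∇f: components (-0.002727 E, -0.001714 N).
Azimuth = atan2(-0.002727, -0.001714) = 237.8° ≈ 238°.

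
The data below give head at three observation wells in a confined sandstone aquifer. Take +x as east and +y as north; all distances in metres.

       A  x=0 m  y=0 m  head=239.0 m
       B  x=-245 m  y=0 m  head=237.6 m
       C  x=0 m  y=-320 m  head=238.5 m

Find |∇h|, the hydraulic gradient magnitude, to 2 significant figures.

∂h/∂x = (237.6 − 239.0) / (-245 − 0) = +0.005714
∂h/∂y = (238.5 − 239.0) / (-320 − 0) = +0.001563
|∇h| = √(0.005714² + 0.001563²) = 0.005924

0.0059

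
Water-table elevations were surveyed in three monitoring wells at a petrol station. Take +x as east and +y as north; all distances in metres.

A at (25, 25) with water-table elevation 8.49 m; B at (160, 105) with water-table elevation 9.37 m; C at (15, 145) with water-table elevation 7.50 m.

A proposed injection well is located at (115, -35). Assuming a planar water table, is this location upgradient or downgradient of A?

upgradient

Three-point gradient (reference A): Δ to B = (135, 80, +0.88), Δ to C = (-10, 120, -0.99).
∂h/∂x = +0.01087, ∂h/∂y = -0.007344 (det = 17000).
Head at (115, -35) = 8.49 + (+0.01087)·(90) + (-0.007344)·(-60) = 9.91 m.
That is higher than the 8.49 m at A, so the point is upgradient.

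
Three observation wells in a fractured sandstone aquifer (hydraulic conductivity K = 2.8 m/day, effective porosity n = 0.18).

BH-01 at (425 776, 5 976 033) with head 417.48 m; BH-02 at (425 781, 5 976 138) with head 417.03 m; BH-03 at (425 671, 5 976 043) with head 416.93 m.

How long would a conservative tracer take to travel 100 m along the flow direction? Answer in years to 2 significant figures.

With h = a·x + b·y + c and BH-01 as origin, the differences give:
  5·a + 105·b = -0.45
  (-105)·a + 10·b = -0.55
Eliminate b (×10 and ×105, subtract): 11075·a = 53.250 → a = ∂h/∂x = +0.004808
Back-substitute: b = ∂h/∂y = -0.004515.
|∇h| = √(0.004808² + -0.004515²) = 0.006596
Seepage velocity v = K·i/n = 2.8 × 0.006596 / 0.18 = 0.1026 m/day.
t = 100 / 0.1026 = 974.7 days = 2.67 years.

2.7 years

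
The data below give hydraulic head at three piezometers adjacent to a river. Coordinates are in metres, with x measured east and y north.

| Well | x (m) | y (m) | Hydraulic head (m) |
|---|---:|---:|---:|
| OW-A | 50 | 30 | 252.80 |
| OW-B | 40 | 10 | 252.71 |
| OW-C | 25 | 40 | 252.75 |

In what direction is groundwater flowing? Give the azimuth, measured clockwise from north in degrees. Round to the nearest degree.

227°

Three-point gradient (reference OW-A): Δ to OW-B = (-10, -20, -0.09), Δ to OW-C = (-25, 10, -0.05).
∂h/∂x = +0.003167, ∂h/∂y = +0.002917 (det = -600).
Flow direction (−∇h) has components (-0.003167 E, -0.002917 N).
Azimuth = atan2(E, N) = atan2(-0.003167, -0.002917) = 227.4° ≈ 227°.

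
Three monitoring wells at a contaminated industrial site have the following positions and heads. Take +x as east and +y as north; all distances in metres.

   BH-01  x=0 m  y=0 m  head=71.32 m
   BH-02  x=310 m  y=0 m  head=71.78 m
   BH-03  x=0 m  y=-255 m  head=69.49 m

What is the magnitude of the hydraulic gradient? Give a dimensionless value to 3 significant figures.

∂h/∂x = (71.78 − 71.32) / (310 − 0) = +0.001484
∂h/∂y = (69.49 − 71.32) / (-255 − 0) = +0.007176
|∇h| = √(0.001484² + 0.007176²) = 0.007328

0.00733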